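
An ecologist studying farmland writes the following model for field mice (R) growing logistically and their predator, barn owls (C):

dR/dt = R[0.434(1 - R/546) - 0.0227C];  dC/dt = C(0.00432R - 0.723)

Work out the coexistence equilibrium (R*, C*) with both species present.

From dC/dt = 0 with C > 0: 0.00432R* = 0.723, so R* = 167.
Substitute into dR/dt = 0: 0.434(1 - 167/546) = 0.0227C*.
The bracket is 0.693, giving C* = 0.301/0.0227 = 13.3.

R* ≈ 167, C* ≈ 13.3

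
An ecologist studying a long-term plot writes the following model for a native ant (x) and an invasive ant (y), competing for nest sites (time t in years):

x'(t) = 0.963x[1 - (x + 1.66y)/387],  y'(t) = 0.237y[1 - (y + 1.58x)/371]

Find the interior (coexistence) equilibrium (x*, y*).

Setting both brackets to zero gives the nullclines x + 1.66y = 387 and 1.58x + y = 371.
Substituting y = 371 - 1.58x into the first: x(1 - 1.66·1.58) = 387 - 1.66·371.
So x* = -229/-1.62 = 141, and then y* = 371 - 1.58·141 = 148.

x* ≈ 141, y* ≈ 148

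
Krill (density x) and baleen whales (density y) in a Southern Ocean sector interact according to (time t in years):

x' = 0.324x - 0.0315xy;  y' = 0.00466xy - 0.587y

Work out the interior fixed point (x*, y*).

x* ≈ 126, y* ≈ 10.3

Set dy/dt = 0 with y > 0: 0.00466x - 0.587 = 0, so x* = 0.587/0.00466 = 126.
Set dx/dt = 0 with x > 0: 0.324 - 0.0315y = 0, so y* = 0.324/0.0315 = 10.3.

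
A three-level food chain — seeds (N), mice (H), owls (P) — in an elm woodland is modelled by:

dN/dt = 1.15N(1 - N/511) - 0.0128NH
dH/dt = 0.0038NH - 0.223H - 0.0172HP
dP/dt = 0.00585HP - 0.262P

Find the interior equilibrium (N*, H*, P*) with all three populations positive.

From dP/dt = 0: 0.00585H* = 0.262, so H* = 44.8.
From dN/dt = 0: 1.15(1 - N*/511) = 0.0128·44.8, giving N* = 511·(1 - 0.498) = 256.
From dH/dt = 0: 0.0038·256 - 0.223 = 0.0172P*, so P* = 0.751/0.0172 = 43.7.

N* ≈ 256, H* ≈ 44.8, P* ≈ 43.7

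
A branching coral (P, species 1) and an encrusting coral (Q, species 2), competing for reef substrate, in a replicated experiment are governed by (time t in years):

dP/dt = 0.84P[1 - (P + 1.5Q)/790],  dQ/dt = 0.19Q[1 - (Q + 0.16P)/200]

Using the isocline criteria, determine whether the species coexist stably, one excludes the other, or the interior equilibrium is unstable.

Compare the nullcline intercepts: K1/α12 = 790/1.5 = 527 > K2 = 200; K2/α21 = 200/0.16 = 1250 > K1 = 790.
Since both inequalities hold, each species can invade when rare, so the interior equilibrium is stable.

stable coexistence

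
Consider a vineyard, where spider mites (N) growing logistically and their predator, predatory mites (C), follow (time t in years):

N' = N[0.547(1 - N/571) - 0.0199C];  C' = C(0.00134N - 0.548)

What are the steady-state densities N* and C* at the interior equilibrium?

N* ≈ 409, C* ≈ 7.8

From dC/dt = 0 with C > 0: 0.00134N* = 0.548, so N* = 409.
Substitute into dN/dt = 0: 0.547(1 - 409/571) = 0.0199C*.
The bracket is 0.284, giving C* = 0.155/0.0199 = 7.8.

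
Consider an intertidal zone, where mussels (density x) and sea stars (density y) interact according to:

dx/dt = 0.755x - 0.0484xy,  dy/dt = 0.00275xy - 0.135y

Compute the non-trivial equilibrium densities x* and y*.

x* ≈ 49.1, y* ≈ 15.6

Set dy/dt = 0 with y > 0: 0.00275x - 0.135 = 0, so x* = 0.135/0.00275 = 49.1.
Set dx/dt = 0 with x > 0: 0.755 - 0.0484y = 0, so y* = 0.755/0.0484 = 15.6.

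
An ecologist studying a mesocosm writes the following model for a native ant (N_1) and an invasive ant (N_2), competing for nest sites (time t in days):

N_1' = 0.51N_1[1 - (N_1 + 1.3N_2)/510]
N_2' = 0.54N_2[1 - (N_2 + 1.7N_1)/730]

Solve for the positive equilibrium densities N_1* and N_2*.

Setting both brackets to zero gives the nullclines N_1 + 1.3N_2 = 510 and 1.7N_1 + N_2 = 730.
Substituting N_2 = 730 - 1.7N_1 into the first: N_1(1 - 1.3·1.7) = 510 - 1.3·730.
So N_1* = -439/-1.21 = 363, and then N_2* = 730 - 1.7·363 = 113.

N_1* ≈ 363, N_2* ≈ 113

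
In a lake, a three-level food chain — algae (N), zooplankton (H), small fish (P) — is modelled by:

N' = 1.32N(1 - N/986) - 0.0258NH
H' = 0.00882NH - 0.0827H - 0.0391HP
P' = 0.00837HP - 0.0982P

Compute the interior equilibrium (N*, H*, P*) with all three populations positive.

N* ≈ 760, H* ≈ 11.7, P* ≈ 169

From dP/dt = 0: 0.00837H* = 0.0982, so H* = 11.7.
From dN/dt = 0: 1.32(1 - N*/986) = 0.0258·11.7, giving N* = 986·(1 - 0.229) = 760.
From dH/dt = 0: 0.00882·760 - 0.0827 = 0.0391P*, so P* = 6.62/0.0391 = 169.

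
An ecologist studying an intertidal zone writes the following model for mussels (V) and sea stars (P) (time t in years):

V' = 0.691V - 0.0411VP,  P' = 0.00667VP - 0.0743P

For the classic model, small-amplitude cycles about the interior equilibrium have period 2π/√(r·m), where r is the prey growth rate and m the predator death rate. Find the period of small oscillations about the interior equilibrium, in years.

T ≈ 27.7 years

Here r = 0.691 and m = 0.0743, so r·m = 0.0513.
ω = √0.0513 = 0.227 per year, hence T = 2π/ω ≈ 27.7 years.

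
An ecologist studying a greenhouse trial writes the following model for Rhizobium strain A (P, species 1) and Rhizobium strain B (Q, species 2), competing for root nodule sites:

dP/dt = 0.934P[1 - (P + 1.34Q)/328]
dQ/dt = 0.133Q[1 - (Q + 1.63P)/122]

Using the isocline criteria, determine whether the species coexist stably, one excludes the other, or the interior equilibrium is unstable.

Compare the nullcline intercepts: K1/α12 = 328/1.34 = 245 > K2 = 122; K2/α21 = 122/1.63 = 74.8 < K1 = 328.
Since the inequalities point opposite ways, species 1 can invade but species 2 cannot.

species 1 excludes species 2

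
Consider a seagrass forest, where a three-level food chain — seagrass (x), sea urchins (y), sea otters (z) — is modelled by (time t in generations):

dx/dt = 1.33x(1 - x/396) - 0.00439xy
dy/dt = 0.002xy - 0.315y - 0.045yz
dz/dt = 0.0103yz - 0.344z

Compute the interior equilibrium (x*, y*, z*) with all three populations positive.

x* ≈ 352, y* ≈ 33.4, z* ≈ 8.66

From dz/dt = 0: 0.0103y* = 0.344, so y* = 33.4.
From dx/dt = 0: 1.33(1 - x*/396) = 0.00439·33.4, giving x* = 396·(1 - 0.11) = 352.
From dy/dt = 0: 0.002·352 - 0.315 = 0.045z*, so z* = 0.39/0.045 = 8.66.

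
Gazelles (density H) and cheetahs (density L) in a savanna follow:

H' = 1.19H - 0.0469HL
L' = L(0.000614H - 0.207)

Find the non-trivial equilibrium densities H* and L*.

H* ≈ 337, L* ≈ 25.4

Set dL/dt = 0 with L > 0: 0.000614H - 0.207 = 0, so H* = 0.207/0.000614 = 337.
Set dH/dt = 0 with H > 0: 1.19 - 0.0469L = 0, so L* = 1.19/0.0469 = 25.4.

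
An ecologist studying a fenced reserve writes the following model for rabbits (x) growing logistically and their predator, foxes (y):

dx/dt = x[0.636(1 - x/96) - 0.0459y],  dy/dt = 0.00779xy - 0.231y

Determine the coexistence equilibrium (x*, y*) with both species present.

From dy/dt = 0 with y > 0: 0.00779x* = 0.231, so x* = 29.7.
Substitute into dx/dt = 0: 0.636(1 - 29.7/96) = 0.0459y*.
The bracket is 0.691, giving y* = 0.44/0.0459 = 9.58.

x* ≈ 29.7, y* ≈ 9.58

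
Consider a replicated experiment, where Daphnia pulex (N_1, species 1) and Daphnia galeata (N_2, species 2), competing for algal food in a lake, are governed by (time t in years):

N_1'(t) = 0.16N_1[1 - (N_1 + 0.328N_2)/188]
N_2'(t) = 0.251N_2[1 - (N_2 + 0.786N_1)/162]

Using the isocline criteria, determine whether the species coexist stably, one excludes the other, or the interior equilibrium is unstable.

Compare the nullcline intercepts: K1/α12 = 188/0.328 = 573 > K2 = 162; K2/α21 = 162/0.786 = 206 > K1 = 188.
Since both inequalities hold, each species can invade when rare, so the interior equilibrium is stable.

stable coexistence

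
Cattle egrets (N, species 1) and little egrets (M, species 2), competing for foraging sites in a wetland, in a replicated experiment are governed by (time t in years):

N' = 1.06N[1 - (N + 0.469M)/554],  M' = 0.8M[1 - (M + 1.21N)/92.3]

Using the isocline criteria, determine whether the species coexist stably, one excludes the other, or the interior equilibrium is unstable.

Compare the nullcline intercepts: K1/α12 = 554/0.469 = 1180 > K2 = 92.3; K2/α21 = 92.3/1.21 = 76.3 < K1 = 554.
Since the inequalities point opposite ways, species 1 can invade but species 2 cannot.

species 1 excludes species 2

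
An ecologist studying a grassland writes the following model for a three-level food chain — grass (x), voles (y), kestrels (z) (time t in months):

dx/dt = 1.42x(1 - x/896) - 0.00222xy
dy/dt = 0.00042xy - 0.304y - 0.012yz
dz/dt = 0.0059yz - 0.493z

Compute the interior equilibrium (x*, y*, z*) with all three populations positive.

x* ≈ 779, y* ≈ 83.6, z* ≈ 1.93

From dz/dt = 0: 0.0059y* = 0.493, so y* = 83.6.
From dx/dt = 0: 1.42(1 - x*/896) = 0.00222·83.6, giving x* = 896·(1 - 0.131) = 779.
From dy/dt = 0: 0.00042·779 - 0.304 = 0.012z*, so z* = 0.0232/0.012 = 1.93.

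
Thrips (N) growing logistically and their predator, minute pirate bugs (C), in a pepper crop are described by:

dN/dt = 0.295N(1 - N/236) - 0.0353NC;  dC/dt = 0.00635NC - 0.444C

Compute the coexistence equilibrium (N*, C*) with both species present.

N* ≈ 69.9, C* ≈ 5.88

From dC/dt = 0 with C > 0: 0.00635N* = 0.444, so N* = 69.9.
Substitute into dN/dt = 0: 0.295(1 - 69.9/236) = 0.0353C*.
The bracket is 0.704, giving C* = 0.208/0.0353 = 5.88.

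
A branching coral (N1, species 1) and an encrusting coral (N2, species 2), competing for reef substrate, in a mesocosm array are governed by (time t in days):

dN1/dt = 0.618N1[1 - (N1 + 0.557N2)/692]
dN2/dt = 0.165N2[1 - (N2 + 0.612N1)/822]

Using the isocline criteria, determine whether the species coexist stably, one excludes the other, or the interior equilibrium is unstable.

Compare the nullcline intercepts: K1/α12 = 692/0.557 = 1240 > K2 = 822; K2/α21 = 822/0.612 = 1340 > K1 = 692.
Since both inequalities hold, each species can invade when rare, so the interior equilibrium is stable.

stable coexistence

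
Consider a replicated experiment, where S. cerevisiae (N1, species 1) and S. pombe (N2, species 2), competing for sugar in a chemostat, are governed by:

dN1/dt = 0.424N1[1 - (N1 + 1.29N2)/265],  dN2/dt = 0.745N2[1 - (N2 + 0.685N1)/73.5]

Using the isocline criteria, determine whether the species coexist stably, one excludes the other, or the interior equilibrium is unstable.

Compare the nullcline intercepts: K1/α12 = 265/1.29 = 205 > K2 = 73.5; K2/α21 = 73.5/0.685 = 107 < K1 = 265.
Since the inequalities point opposite ways, species 1 can invade but species 2 cannot.

species 1 excludes species 2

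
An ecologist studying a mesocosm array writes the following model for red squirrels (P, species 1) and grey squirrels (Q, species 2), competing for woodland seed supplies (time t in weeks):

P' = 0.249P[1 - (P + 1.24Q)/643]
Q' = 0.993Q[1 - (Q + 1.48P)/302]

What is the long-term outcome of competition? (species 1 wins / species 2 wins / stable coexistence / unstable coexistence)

Compare the nullcline intercepts: K1/α12 = 643/1.24 = 519 > K2 = 302; K2/α21 = 302/1.48 = 204 < K1 = 643.
Since the inequalities point opposite ways, species 1 can invade but species 2 cannot.

species 1 excludes species 2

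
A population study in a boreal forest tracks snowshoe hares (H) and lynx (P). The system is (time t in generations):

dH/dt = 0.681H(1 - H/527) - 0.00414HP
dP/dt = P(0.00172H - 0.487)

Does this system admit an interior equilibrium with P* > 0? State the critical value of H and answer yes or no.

Threshold H = 283; K > 283, so yes, the predator persists.

The predator equation gives dP/dt > 0 only when H > 0.487/0.00172 = 283.
Without the predator, H → K = 527. Since 527 > 283, the predator can invade and persist.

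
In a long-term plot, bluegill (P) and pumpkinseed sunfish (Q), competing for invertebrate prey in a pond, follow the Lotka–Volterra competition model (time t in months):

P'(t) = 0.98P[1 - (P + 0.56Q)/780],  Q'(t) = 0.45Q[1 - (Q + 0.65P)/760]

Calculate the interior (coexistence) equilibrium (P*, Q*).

P* ≈ 557, Q* ≈ 398

Setting both brackets to zero gives the nullclines P + 0.56Q = 780 and 0.65P + Q = 760.
Substituting Q = 760 - 0.65P into the first: P(1 - 0.56·0.65) = 780 - 0.56·760.
So P* = 354/0.636 = 557, and then Q* = 760 - 0.65·557 = 398.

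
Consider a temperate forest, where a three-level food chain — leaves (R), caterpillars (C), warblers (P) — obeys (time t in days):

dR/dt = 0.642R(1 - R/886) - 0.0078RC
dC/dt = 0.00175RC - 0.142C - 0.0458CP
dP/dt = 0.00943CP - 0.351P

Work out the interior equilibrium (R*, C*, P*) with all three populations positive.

R* ≈ 485, C* ≈ 37.2, P* ≈ 15.4

From dP/dt = 0: 0.00943C* = 0.351, so C* = 37.2.
From dR/dt = 0: 0.642(1 - R*/886) = 0.0078·37.2, giving R* = 886·(1 - 0.452) = 485.
From dC/dt = 0: 0.00175·485 - 0.142 = 0.0458P*, so P* = 0.707/0.0458 = 15.4.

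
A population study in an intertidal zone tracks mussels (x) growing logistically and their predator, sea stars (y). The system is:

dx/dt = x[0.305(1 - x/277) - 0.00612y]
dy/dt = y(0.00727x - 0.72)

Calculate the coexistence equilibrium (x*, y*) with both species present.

x* ≈ 99, y* ≈ 32

From dy/dt = 0 with y > 0: 0.00727x* = 0.72, so x* = 99.
Substitute into dx/dt = 0: 0.305(1 - 99/277) = 0.00612y*.
The bracket is 0.642, giving y* = 0.196/0.00612 = 32.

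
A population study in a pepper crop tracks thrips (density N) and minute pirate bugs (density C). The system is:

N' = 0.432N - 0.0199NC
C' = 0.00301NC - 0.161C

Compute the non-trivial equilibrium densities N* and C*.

N* ≈ 53.5, C* ≈ 21.7

Set dC/dt = 0 with C > 0: 0.00301N - 0.161 = 0, so N* = 0.161/0.00301 = 53.5.
Set dN/dt = 0 with N > 0: 0.432 - 0.0199C = 0, so C* = 0.432/0.0199 = 21.7.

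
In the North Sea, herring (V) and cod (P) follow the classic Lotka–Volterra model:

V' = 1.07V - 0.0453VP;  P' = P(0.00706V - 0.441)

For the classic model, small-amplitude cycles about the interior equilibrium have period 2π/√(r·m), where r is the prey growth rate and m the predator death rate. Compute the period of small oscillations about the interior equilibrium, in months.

Here r = 1.07 and m = 0.441, so r·m = 0.472.
ω = √0.472 = 0.687 per month, hence T = 2π/ω ≈ 9.15 months.

T ≈ 9.15 months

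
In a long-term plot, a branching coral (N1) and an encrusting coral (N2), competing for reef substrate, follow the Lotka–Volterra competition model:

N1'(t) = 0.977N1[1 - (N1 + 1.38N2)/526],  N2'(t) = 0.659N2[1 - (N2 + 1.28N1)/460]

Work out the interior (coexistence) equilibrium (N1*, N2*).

N1* ≈ 142, N2* ≈ 278

Setting both brackets to zero gives the nullclines N1 + 1.38N2 = 526 and 1.28N1 + N2 = 460.
Substituting N2 = 460 - 1.28N1 into the first: N1(1 - 1.38·1.28) = 526 - 1.38·460.
So N1* = -109/-0.766 = 142, and then N2* = 460 - 1.28·142 = 278.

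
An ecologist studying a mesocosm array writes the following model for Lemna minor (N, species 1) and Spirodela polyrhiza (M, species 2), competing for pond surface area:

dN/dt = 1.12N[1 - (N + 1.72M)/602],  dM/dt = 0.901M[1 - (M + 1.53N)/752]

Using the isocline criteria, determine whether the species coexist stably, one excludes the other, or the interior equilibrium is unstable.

Compare the nullcline intercepts: K1/α12 = 602/1.72 = 350 < K2 = 752; K2/α21 = 752/1.53 = 492 < K1 = 602.
Since both are reversed, neither can invade when rare; the interior point is a saddle.

unstable coexistence (outcome depends on initial conditions)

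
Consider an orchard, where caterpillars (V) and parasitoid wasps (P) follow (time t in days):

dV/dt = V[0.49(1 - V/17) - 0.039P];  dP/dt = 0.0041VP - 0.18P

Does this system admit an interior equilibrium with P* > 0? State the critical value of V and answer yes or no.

Threshold V = 43.9; K < 43.9, so no, the predator goes extinct.

The predator equation gives dP/dt > 0 only when V > 0.18/0.0041 = 43.9.
Without the predator, V → K = 17. Since 17 < 43.9, the predator cannot invade.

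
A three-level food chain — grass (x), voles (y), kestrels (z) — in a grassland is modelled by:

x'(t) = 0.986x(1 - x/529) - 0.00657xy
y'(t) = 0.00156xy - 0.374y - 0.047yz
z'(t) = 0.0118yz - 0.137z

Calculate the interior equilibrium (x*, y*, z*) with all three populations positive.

From dz/dt = 0: 0.0118y* = 0.137, so y* = 11.6.
From dx/dt = 0: 0.986(1 - x*/529) = 0.00657·11.6, giving x* = 529·(1 - 0.0774) = 488.
From dy/dt = 0: 0.00156·488 - 0.374 = 0.047z*, so z* = 0.387/0.047 = 8.24.

x* ≈ 488, y* ≈ 11.6, z* ≈ 8.24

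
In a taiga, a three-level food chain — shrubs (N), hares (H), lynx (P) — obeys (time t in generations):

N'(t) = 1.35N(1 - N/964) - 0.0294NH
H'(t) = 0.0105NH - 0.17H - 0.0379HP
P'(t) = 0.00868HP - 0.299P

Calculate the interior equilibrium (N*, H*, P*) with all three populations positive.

N* ≈ 241, H* ≈ 34.4, P* ≈ 62.2

From dP/dt = 0: 0.00868H* = 0.299, so H* = 34.4.
From dN/dt = 0: 1.35(1 - N*/964) = 0.0294·34.4, giving N* = 964·(1 - 0.75) = 241.
From dH/dt = 0: 0.0105·241 - 0.17 = 0.0379P*, so P* = 2.36/0.0379 = 62.2.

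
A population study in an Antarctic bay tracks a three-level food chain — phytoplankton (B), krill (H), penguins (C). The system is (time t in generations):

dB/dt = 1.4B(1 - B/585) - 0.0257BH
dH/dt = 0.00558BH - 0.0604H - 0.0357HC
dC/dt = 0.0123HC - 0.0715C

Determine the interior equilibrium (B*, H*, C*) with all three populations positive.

From dC/dt = 0: 0.0123H* = 0.0715, so H* = 5.81.
From dB/dt = 0: 1.4(1 - B*/585) = 0.0257·5.81, giving B* = 585·(1 - 0.107) = 523.
From dH/dt = 0: 0.00558·523 - 0.0604 = 0.0357C*, so C* = 2.86/0.0357 = 80.

B* ≈ 523, H* ≈ 5.81, C* ≈ 80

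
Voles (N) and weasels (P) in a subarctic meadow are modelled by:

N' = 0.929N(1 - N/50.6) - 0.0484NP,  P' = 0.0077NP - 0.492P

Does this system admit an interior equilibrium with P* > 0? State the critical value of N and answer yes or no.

The predator equation gives dP/dt > 0 only when N > 0.492/0.0077 = 63.9.
Without the predator, N → K = 50.6. Since 50.6 < 63.9, the predator cannot invade.

Threshold N = 63.9; K < 63.9, so no, the predator goes extinct.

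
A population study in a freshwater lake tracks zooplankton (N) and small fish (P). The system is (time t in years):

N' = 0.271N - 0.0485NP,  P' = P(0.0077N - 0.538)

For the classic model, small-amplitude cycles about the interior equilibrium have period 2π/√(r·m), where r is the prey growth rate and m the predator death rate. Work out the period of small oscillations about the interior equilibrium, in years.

Here r = 0.271 and m = 0.538, so r·m = 0.146.
ω = √0.146 = 0.382 per year, hence T = 2π/ω ≈ 16.5 years.

T ≈ 16.5 years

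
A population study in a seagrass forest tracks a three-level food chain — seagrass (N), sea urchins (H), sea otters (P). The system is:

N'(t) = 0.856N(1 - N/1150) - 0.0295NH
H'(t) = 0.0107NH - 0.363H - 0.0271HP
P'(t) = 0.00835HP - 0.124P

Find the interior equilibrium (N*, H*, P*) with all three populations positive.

From dP/dt = 0: 0.00835H* = 0.124, so H* = 14.9.
From dN/dt = 0: 0.856(1 - N*/1150) = 0.0295·14.9, giving N* = 1150·(1 - 0.512) = 561.
From dH/dt = 0: 0.0107·561 - 0.363 = 0.0271P*, so P* = 5.64/0.0271 = 208.

N* ≈ 561, H* ≈ 14.9, P* ≈ 208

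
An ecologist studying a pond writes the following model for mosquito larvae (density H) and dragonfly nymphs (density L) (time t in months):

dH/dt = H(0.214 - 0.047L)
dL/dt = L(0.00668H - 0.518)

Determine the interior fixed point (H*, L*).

H* ≈ 77.5, L* ≈ 4.55

Set dL/dt = 0 with L > 0: 0.00668H - 0.518 = 0, so H* = 0.518/0.00668 = 77.5.
Set dH/dt = 0 with H > 0: 0.214 - 0.047L = 0, so L* = 0.214/0.047 = 4.55.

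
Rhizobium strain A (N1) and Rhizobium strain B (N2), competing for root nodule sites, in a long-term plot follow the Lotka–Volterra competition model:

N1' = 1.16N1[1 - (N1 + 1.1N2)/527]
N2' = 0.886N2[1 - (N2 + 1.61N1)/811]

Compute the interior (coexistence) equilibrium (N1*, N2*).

N1* ≈ 474, N2* ≈ 48.6

Setting both brackets to zero gives the nullclines N1 + 1.1N2 = 527 and 1.61N1 + N2 = 811.
Substituting N2 = 811 - 1.61N1 into the first: N1(1 - 1.1·1.61) = 527 - 1.1·811.
So N1* = -365/-0.771 = 474, and then N2* = 811 - 1.61·474 = 48.6.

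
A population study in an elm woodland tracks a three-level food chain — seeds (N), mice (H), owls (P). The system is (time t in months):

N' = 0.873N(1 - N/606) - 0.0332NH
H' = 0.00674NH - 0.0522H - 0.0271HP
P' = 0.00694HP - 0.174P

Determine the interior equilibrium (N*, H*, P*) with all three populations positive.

From dP/dt = 0: 0.00694H* = 0.174, so H* = 25.1.
From dN/dt = 0: 0.873(1 - N*/606) = 0.0332·25.1, giving N* = 606·(1 - 0.953) = 28.2.
From dH/dt = 0: 0.00674·28.2 - 0.0522 = 0.0271P*, so P* = 0.138/0.0271 = 5.08.

N* ≈ 28.2, H* ≈ 25.1, P* ≈ 5.08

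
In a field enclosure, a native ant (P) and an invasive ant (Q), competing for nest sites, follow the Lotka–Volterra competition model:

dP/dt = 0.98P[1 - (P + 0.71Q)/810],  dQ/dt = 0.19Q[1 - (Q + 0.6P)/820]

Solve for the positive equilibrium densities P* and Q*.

Setting both brackets to zero gives the nullclines P + 0.71Q = 810 and 0.6P + Q = 820.
Substituting Q = 820 - 0.6P into the first: P(1 - 0.71·0.6) = 810 - 0.71·820.
So P* = 228/0.574 = 397, and then Q* = 820 - 0.6·397 = 582.

P* ≈ 397, Q* ≈ 582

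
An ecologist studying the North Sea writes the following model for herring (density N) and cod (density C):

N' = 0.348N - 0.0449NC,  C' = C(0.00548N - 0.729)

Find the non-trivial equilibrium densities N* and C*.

N* ≈ 133, C* ≈ 7.75

Set dC/dt = 0 with C > 0: 0.00548N - 0.729 = 0, so N* = 0.729/0.00548 = 133.
Set dN/dt = 0 with N > 0: 0.348 - 0.0449C = 0, so C* = 0.348/0.0449 = 7.75.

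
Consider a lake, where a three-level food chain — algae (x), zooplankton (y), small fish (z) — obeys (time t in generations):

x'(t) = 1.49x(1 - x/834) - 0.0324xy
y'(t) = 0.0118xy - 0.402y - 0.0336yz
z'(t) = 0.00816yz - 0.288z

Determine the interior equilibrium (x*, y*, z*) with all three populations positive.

x* ≈ 194, y* ≈ 35.3, z* ≈ 56.1

From dz/dt = 0: 0.00816y* = 0.288, so y* = 35.3.
From dx/dt = 0: 1.49(1 - x*/834) = 0.0324·35.3, giving x* = 834·(1 - 0.767) = 194.
From dy/dt = 0: 0.0118·194 - 0.402 = 0.0336z*, so z* = 1.89/0.0336 = 56.1.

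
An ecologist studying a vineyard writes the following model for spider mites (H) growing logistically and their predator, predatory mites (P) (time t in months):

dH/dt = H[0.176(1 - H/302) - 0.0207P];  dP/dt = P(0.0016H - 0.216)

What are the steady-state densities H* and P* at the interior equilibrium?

From dP/dt = 0 with P > 0: 0.0016H* = 0.216, so H* = 135.
Substitute into dH/dt = 0: 0.176(1 - 135/302) = 0.0207P*.
The bracket is 0.553, giving P* = 0.0973/0.0207 = 4.7.

H* ≈ 135, P* ≈ 4.7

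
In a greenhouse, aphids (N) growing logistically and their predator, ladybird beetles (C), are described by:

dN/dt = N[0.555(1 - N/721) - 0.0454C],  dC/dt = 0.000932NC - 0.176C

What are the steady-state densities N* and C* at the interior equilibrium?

N* ≈ 189, C* ≈ 9.02

From dC/dt = 0 with C > 0: 0.000932N* = 0.176, so N* = 189.
Substitute into dN/dt = 0: 0.555(1 - 189/721) = 0.0454C*.
The bracket is 0.738, giving C* = 0.41/0.0454 = 9.02.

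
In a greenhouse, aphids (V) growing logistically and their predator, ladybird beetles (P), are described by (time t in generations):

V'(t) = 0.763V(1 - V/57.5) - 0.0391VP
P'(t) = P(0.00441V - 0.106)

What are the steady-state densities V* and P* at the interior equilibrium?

From dP/dt = 0 with P > 0: 0.00441V* = 0.106, so V* = 24.
Substitute into dV/dt = 0: 0.763(1 - 24/57.5) = 0.0391P*.
The bracket is 0.582, giving P* = 0.444/0.0391 = 11.4.

V* ≈ 24, P* ≈ 11.4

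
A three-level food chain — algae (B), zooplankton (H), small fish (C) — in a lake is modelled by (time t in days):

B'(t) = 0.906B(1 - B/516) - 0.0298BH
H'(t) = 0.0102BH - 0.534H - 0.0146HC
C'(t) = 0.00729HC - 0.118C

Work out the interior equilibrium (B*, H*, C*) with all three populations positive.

B* ≈ 241, H* ≈ 16.2, C* ≈ 132

From dC/dt = 0: 0.00729H* = 0.118, so H* = 16.2.
From dB/dt = 0: 0.906(1 - B*/516) = 0.0298·16.2, giving B* = 516·(1 - 0.532) = 241.
From dH/dt = 0: 0.0102·241 - 0.534 = 0.0146C*, so C* = 1.93/0.0146 = 132.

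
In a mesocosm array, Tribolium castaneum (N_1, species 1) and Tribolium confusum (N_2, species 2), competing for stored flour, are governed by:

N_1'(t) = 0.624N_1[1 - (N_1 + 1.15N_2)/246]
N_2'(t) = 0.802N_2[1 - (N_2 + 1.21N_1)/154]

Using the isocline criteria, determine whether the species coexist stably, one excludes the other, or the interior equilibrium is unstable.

species 1 excludes species 2

Compare the nullcline intercepts: K1/α12 = 246/1.15 = 214 > K2 = 154; K2/α21 = 154/1.21 = 127 < K1 = 246.
Since the inequalities point opposite ways, species 1 can invade but species 2 cannot.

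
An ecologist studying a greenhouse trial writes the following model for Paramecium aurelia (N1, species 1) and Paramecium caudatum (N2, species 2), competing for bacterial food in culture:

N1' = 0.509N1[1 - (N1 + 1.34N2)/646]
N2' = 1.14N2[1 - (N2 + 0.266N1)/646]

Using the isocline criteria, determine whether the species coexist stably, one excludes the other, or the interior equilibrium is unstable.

species 2 excludes species 1

Compare the nullcline intercepts: K1/α12 = 646/1.34 = 482 < K2 = 646; K2/α21 = 646/0.266 = 2430 > K1 = 646.
Since the inequalities point opposite ways, species 2 can invade but species 1 cannot.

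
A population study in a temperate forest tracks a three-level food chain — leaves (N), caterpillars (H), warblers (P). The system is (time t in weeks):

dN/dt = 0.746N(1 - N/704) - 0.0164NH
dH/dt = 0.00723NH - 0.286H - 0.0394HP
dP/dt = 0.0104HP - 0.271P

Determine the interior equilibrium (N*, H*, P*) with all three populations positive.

From dP/dt = 0: 0.0104H* = 0.271, so H* = 26.1.
From dN/dt = 0: 0.746(1 - N*/704) = 0.0164·26.1, giving N* = 704·(1 - 0.573) = 301.
From dH/dt = 0: 0.00723·301 - 0.286 = 0.0394P*, so P* = 1.89/0.0394 = 47.9.

N* ≈ 301, H* ≈ 26.1, P* ≈ 47.9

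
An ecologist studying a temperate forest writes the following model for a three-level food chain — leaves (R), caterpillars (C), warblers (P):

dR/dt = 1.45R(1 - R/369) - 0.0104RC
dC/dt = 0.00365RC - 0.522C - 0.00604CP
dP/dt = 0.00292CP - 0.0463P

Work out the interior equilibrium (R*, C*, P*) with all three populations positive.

From dP/dt = 0: 0.00292C* = 0.0463, so C* = 15.9.
From dR/dt = 0: 1.45(1 - R*/369) = 0.0104·15.9, giving R* = 369·(1 - 0.114) = 327.
From dC/dt = 0: 0.00365·327 - 0.522 = 0.00604P*, so P* = 0.672/0.00604 = 111.

R* ≈ 327, C* ≈ 15.9, P* ≈ 111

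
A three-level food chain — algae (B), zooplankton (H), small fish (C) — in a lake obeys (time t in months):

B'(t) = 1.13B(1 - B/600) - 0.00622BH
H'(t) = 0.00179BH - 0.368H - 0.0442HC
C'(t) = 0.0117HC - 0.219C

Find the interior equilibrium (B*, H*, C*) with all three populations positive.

B* ≈ 538, H* ≈ 18.7, C* ≈ 13.5

From dC/dt = 0: 0.0117H* = 0.219, so H* = 18.7.
From dB/dt = 0: 1.13(1 - B*/600) = 0.00622·18.7, giving B* = 600·(1 - 0.103) = 538.
From dH/dt = 0: 0.00179·538 - 0.368 = 0.0442C*, so C* = 0.595/0.0442 = 13.5.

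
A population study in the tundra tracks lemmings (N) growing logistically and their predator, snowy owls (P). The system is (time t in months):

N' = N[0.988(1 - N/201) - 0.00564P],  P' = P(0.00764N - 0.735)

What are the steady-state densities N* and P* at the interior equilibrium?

N* ≈ 96.2, P* ≈ 91.3

From dP/dt = 0 with P > 0: 0.00764N* = 0.735, so N* = 96.2.
Substitute into dN/dt = 0: 0.988(1 - 96.2/201) = 0.00564P*.
The bracket is 0.521, giving P* = 0.515/0.00564 = 91.3.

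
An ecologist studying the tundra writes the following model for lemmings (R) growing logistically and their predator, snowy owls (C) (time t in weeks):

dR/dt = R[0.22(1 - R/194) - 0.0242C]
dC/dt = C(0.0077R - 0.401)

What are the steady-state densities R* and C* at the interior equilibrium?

R* ≈ 52.1, C* ≈ 6.65

From dC/dt = 0 with C > 0: 0.0077R* = 0.401, so R* = 52.1.
Substitute into dR/dt = 0: 0.22(1 - 52.1/194) = 0.0242C*.
The bracket is 0.732, giving C* = 0.161/0.0242 = 6.65.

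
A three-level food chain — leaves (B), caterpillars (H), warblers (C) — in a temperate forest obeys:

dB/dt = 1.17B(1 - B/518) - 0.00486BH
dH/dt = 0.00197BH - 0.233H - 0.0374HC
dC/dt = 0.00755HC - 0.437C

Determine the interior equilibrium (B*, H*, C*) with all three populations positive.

B* ≈ 393, H* ≈ 57.9, C* ≈ 14.5

From dC/dt = 0: 0.00755H* = 0.437, so H* = 57.9.
From dB/dt = 0: 1.17(1 - B*/518) = 0.00486·57.9, giving B* = 518·(1 - 0.24) = 393.
From dH/dt = 0: 0.00197·393 - 0.233 = 0.0374C*, so C* = 0.542/0.0374 = 14.5.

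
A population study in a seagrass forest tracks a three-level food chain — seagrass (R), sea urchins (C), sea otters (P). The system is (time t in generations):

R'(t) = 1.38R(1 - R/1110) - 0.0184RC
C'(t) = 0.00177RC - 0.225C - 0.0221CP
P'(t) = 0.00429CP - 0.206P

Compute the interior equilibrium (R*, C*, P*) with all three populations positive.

R* ≈ 399, C* ≈ 48, P* ≈ 21.8

From dP/dt = 0: 0.00429C* = 0.206, so C* = 48.
From dR/dt = 0: 1.38(1 - R*/1110) = 0.0184·48, giving R* = 1110·(1 - 0.64) = 399.
From dC/dt = 0: 0.00177·399 - 0.225 = 0.0221P*, so P* = 0.482/0.0221 = 21.8.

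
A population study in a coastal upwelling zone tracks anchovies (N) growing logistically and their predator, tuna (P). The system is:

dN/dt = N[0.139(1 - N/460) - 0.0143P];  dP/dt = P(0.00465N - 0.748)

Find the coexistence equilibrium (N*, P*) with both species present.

From dP/dt = 0 with P > 0: 0.00465N* = 0.748, so N* = 161.
Substitute into dN/dt = 0: 0.139(1 - 161/460) = 0.0143P*.
The bracket is 0.65, giving P* = 0.0904/0.0143 = 6.32.

N* ≈ 161, P* ≈ 6.32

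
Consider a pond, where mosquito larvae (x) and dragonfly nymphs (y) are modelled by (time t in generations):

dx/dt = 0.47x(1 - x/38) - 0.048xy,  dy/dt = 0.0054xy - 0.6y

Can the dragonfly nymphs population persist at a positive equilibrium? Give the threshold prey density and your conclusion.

Threshold x = 111; K < 111, so no, the predator goes extinct.

The predator equation gives dy/dt > 0 only when x > 0.6/0.0054 = 111.
Without the predator, x → K = 38. Since 38 < 111, the predator cannot invade.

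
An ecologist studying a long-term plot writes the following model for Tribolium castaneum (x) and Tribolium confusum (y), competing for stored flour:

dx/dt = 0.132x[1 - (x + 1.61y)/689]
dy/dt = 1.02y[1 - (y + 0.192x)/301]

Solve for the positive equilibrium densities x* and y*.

x* ≈ 296, y* ≈ 244

Setting both brackets to zero gives the nullclines x + 1.61y = 689 and 0.192x + y = 301.
Substituting y = 301 - 0.192x into the first: x(1 - 1.61·0.192) = 689 - 1.61·301.
So x* = 204/0.691 = 296, and then y* = 301 - 0.192·296 = 244.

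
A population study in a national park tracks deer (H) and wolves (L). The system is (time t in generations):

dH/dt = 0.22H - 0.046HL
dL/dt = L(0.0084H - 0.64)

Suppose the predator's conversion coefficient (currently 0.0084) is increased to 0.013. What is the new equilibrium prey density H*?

At the interior fixed point, setting dL/dt = 0 with L > 0 fixes H* = (predator death rate)/(HL coefficient) — independent of the other coefficients.
With the change, H* = 0.64/0.013 = 49.2; it falls from 76.2.

H* ≈ 49.2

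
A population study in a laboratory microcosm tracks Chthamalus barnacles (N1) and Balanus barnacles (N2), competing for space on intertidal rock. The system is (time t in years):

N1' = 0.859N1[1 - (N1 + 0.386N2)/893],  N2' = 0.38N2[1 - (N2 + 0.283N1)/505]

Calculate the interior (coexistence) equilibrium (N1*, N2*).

Setting both brackets to zero gives the nullclines N1 + 0.386N2 = 893 and 0.283N1 + N2 = 505.
Substituting N2 = 505 - 0.283N1 into the first: N1(1 - 0.386·0.283) = 893 - 0.386·505.
So N1* = 698/0.891 = 784, and then N2* = 505 - 0.283·784 = 283.

N1* ≈ 784, N2* ≈ 283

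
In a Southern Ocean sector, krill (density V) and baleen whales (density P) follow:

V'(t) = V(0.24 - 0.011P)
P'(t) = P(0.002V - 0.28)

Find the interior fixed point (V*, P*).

V* ≈ 140, P* ≈ 21.8

Set dP/dt = 0 with P > 0: 0.002V - 0.28 = 0, so V* = 0.28/0.002 = 140.
Set dV/dt = 0 with V > 0: 0.24 - 0.011P = 0, so P* = 0.24/0.011 = 21.8.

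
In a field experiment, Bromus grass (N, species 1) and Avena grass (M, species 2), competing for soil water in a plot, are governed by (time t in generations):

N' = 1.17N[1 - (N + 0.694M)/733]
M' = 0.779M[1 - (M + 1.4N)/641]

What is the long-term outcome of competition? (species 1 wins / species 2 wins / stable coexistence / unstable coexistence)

Compare the nullcline intercepts: K1/α12 = 733/0.694 = 1060 > K2 = 641; K2/α21 = 641/1.4 = 458 < K1 = 733.
Since the inequalities point opposite ways, species 1 can invade but species 2 cannot.

species 1 excludes species 2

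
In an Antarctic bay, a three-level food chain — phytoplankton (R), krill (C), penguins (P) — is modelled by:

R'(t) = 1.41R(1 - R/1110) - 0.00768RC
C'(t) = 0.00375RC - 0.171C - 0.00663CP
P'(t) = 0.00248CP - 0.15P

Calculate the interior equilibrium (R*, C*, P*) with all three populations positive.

R* ≈ 744, C* ≈ 60.5, P* ≈ 395

From dP/dt = 0: 0.00248C* = 0.15, so C* = 60.5.
From dR/dt = 0: 1.41(1 - R*/1110) = 0.00768·60.5, giving R* = 1110·(1 - 0.329) = 744.
From dC/dt = 0: 0.00375·744 - 0.171 = 0.00663P*, so P* = 2.62/0.00663 = 395.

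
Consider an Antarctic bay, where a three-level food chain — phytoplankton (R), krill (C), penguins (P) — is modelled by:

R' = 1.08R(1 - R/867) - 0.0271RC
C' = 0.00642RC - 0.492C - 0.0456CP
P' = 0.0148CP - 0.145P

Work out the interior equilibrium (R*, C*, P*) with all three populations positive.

From dP/dt = 0: 0.0148C* = 0.145, so C* = 9.8.
From dR/dt = 0: 1.08(1 - R*/867) = 0.0271·9.8, giving R* = 867·(1 - 0.246) = 654.
From dC/dt = 0: 0.00642·654 - 0.492 = 0.0456P*, so P* = 3.71/0.0456 = 81.3.

R* ≈ 654, C* ≈ 9.8, P* ≈ 81.3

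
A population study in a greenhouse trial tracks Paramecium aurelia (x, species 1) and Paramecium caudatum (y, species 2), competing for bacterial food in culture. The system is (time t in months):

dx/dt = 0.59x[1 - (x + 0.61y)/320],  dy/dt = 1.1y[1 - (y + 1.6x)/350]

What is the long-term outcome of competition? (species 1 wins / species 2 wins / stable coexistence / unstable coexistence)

species 1 excludes species 2

Compare the nullcline intercepts: K1/α12 = 320/0.61 = 525 > K2 = 350; K2/α21 = 350/1.6 = 219 < K1 = 320.
Since the inequalities point opposite ways, species 1 can invade but species 2 cannot.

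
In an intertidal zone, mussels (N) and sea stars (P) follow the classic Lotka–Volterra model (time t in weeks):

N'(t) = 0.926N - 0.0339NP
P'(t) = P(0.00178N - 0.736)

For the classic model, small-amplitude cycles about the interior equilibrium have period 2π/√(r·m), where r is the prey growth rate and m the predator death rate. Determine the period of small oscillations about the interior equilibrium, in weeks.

T ≈ 7.61 weeks

Here r = 0.926 and m = 0.736, so r·m = 0.682.
ω = √0.682 = 0.826 per week, hence T = 2π/ω ≈ 7.61 weeks.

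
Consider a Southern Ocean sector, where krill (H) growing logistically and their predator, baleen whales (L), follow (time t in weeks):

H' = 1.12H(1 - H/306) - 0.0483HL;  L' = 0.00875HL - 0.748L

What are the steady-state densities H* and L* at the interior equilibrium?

From dL/dt = 0 with L > 0: 0.00875H* = 0.748, so H* = 85.5.
Substitute into dH/dt = 0: 1.12(1 - 85.5/306) = 0.0483L*.
The bracket is 0.721, giving L* = 0.807/0.0483 = 16.7.

H* ≈ 85.5, L* ≈ 16.7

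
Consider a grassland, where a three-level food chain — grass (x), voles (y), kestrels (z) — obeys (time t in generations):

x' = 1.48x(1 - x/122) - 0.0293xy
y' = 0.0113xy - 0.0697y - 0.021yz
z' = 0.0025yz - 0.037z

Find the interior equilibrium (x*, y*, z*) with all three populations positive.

x* ≈ 86.3, y* ≈ 14.8, z* ≈ 43.1

From dz/dt = 0: 0.0025y* = 0.037, so y* = 14.8.
From dx/dt = 0: 1.48(1 - x*/122) = 0.0293·14.8, giving x* = 122·(1 - 0.293) = 86.3.
From dy/dt = 0: 0.0113·86.3 - 0.0697 = 0.021z*, so z* = 0.905/0.021 = 43.1.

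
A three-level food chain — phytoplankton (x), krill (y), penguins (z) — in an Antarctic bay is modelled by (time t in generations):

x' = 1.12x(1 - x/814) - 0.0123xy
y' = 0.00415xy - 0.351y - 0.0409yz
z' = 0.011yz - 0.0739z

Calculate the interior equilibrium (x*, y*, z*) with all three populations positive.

From dz/dt = 0: 0.011y* = 0.0739, so y* = 6.72.
From dx/dt = 0: 1.12(1 - x*/814) = 0.0123·6.72, giving x* = 814·(1 - 0.0738) = 754.
From dy/dt = 0: 0.00415·754 - 0.351 = 0.0409z*, so z* = 2.78/0.0409 = 67.9.

x* ≈ 754, y* ≈ 6.72, z* ≈ 67.9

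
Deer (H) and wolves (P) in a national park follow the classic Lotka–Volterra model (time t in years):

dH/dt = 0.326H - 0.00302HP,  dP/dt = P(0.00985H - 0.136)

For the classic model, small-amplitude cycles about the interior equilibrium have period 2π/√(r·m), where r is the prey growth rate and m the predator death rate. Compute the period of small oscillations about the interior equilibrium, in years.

Here r = 0.326 and m = 0.136, so r·m = 0.0443.
ω = √0.0443 = 0.211 per year, hence T = 2π/ω ≈ 29.8 years.

T ≈ 29.8 years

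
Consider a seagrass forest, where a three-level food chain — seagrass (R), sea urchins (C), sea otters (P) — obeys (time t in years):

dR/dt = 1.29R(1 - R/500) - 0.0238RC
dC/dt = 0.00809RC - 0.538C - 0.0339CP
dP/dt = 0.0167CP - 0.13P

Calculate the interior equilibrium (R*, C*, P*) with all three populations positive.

From dP/dt = 0: 0.0167C* = 0.13, so C* = 7.78.
From dR/dt = 0: 1.29(1 - R*/500) = 0.0238·7.78, giving R* = 500·(1 - 0.144) = 428.
From dC/dt = 0: 0.00809·428 - 0.538 = 0.0339P*, so P* = 2.93/0.0339 = 86.3.

R* ≈ 428, C* ≈ 7.78, P* ≈ 86.3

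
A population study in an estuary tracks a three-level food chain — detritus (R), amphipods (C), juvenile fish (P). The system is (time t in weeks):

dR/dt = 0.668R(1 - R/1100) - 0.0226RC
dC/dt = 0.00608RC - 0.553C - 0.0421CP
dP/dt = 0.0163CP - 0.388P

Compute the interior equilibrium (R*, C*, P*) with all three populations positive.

R* ≈ 214, C* ≈ 23.8, P* ≈ 17.8

From dP/dt = 0: 0.0163C* = 0.388, so C* = 23.8.
From dR/dt = 0: 0.668(1 - R*/1100) = 0.0226·23.8, giving R* = 1100·(1 - 0.805) = 214.
From dC/dt = 0: 0.00608·214 - 0.553 = 0.0421P*, so P* = 0.749/0.0421 = 17.8.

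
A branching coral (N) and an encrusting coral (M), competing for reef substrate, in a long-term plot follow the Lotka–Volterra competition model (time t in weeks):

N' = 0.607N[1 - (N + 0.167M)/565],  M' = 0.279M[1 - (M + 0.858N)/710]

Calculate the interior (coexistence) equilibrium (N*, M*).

N* ≈ 521, M* ≈ 263

Setting both brackets to zero gives the nullclines N + 0.167M = 565 and 0.858N + M = 710.
Substituting M = 710 - 0.858N into the first: N(1 - 0.167·0.858) = 565 - 0.167·710.
So N* = 446/0.857 = 521, and then M* = 710 - 0.858·521 = 263.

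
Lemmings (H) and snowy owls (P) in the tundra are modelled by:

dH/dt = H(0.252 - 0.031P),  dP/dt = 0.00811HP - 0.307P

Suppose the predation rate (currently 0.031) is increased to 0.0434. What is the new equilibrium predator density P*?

P* ≈ 5.81

At the interior fixed point, setting dH/dt = 0 with H > 0 fixes P* = (prey growth rate)/(HP coefficient) — independent of the other coefficients.
With the change, P* = 0.252/0.0434 = 5.81; it falls from 8.13.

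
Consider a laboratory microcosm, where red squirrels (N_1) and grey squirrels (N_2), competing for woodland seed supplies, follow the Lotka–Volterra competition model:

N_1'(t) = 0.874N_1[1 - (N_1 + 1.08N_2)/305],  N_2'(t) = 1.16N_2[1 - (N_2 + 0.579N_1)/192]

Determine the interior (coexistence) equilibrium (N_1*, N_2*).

N_1* ≈ 261, N_2* ≈ 41.1

Setting both brackets to zero gives the nullclines N_1 + 1.08N_2 = 305 and 0.579N_1 + N_2 = 192.
Substituting N_2 = 192 - 0.579N_1 into the first: N_1(1 - 1.08·0.579) = 305 - 1.08·192.
So N_1* = 97.6/0.375 = 261, and then N_2* = 192 - 0.579·261 = 41.1.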